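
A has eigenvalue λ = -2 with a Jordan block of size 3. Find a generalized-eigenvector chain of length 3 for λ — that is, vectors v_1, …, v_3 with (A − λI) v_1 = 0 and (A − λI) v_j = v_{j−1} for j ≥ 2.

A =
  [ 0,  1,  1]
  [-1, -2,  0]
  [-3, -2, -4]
A Jordan chain for λ = -2 of length 3:
v_1 = (0, -2, 2)ᵀ
v_2 = (2, -1, -3)ᵀ
v_3 = (1, 0, 0)ᵀ

Let N = A − (-2)·I. We want v_3 with N^3 v_3 = 0 but N^2 v_3 ≠ 0; then v_{j-1} := N · v_j for j = 3, …, 2.

Pick v_3 = (1, 0, 0)ᵀ.
Then v_2 = N · v_3 = (2, -1, -3)ᵀ.
Then v_1 = N · v_2 = (0, -2, 2)ᵀ.

Sanity check: (A − (-2)·I) v_1 = (0, 0, 0)ᵀ = 0. ✓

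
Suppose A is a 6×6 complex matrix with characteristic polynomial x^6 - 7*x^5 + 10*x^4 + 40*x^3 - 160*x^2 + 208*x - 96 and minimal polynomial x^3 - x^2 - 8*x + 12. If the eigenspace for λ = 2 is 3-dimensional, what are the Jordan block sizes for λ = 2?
Block sizes for λ = 2: [2, 2, 1]

Step 1 — from the characteristic polynomial, algebraic multiplicity of λ = 2 is 5. From dim ker(A − (2)·I) = 3, there are exactly 3 Jordan blocks for λ = 2.
Step 2 — from the minimal polynomial, the factor (x − 2)^2 tells us the largest block for λ = 2 has size 2.
Step 3 — with total size 5, 3 blocks, and largest block 2, the block sizes (in nonincreasing order) are [2, 2, 1].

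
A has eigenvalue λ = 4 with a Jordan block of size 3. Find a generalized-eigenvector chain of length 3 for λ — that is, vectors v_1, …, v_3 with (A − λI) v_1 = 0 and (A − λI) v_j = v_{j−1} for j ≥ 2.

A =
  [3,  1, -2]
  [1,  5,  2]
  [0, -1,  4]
A Jordan chain for λ = 4 of length 3:
v_1 = (2, 0, -1)ᵀ
v_2 = (-1, 1, 0)ᵀ
v_3 = (1, 0, 0)ᵀ

Let N = A − (4)·I. We want v_3 with N^3 v_3 = 0 but N^2 v_3 ≠ 0; then v_{j-1} := N · v_j for j = 3, …, 2.

Pick v_3 = (1, 0, 0)ᵀ.
Then v_2 = N · v_3 = (-1, 1, 0)ᵀ.
Then v_1 = N · v_2 = (2, 0, -1)ᵀ.

Sanity check: (A − (4)·I) v_1 = (0, 0, 0)ᵀ = 0. ✓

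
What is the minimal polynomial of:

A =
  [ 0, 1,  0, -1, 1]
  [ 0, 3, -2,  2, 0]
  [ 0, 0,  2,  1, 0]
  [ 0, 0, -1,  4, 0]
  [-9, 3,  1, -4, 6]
x^2 - 6*x + 9

The characteristic polynomial is χ_A(x) = (x - 3)^5, so the eigenvalues are known. The minimal polynomial is
  m_A(x) = Π_λ (x − λ)^{k_λ}
where k_λ is the size of the *largest* Jordan block for λ (equivalently, the smallest k with (A − λI)^k v = 0 for every generalised eigenvector v of λ).

  λ = 3: largest Jordan block has size 2, contributing (x − 3)^2

So m_A(x) = (x - 3)^2 = x^2 - 6*x + 9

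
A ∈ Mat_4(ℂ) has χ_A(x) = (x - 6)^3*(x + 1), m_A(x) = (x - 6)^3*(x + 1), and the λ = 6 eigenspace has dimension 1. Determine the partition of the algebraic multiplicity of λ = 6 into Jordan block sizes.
Block sizes for λ = 6: [3]

Step 1 — from the characteristic polynomial, algebraic multiplicity of λ = 6 is 3. From dim ker(A − (6)·I) = 1, there are exactly 1 Jordan blocks for λ = 6.
Step 2 — from the minimal polynomial, the factor (x − 6)^3 tells us the largest block for λ = 6 has size 3.
Step 3 — with total size 3, 1 blocks, and largest block 3, the block sizes (in nonincreasing order) are [3].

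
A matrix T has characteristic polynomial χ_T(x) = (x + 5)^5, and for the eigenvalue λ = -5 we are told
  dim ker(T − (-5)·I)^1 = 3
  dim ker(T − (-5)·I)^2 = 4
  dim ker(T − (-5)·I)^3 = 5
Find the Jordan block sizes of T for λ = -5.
Block sizes for λ = -5: [3, 1, 1]

From the dimensions of kernels of powers, the number of Jordan blocks of size at least j is d_j − d_{j−1} where d_j = dim ker(N^j) (with d_0 = 0). Computing the differences gives [3, 1, 1].
The number of blocks of size exactly k is (#blocks of size ≥ k) − (#blocks of size ≥ k + 1), so the partition is: 2 block(s) of size 1, 1 block(s) of size 3.
In nonincreasing order the block sizes are [3, 1, 1].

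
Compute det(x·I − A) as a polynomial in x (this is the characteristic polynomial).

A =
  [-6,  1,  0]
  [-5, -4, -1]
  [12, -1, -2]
x^3 + 12*x^2 + 48*x + 64

Expanding det(x·I − A) (e.g. by cofactor expansion or by noting that A is similar to its Jordan form J, which has the same characteristic polynomial as A) gives
  χ_A(x) = x^3 + 12*x^2 + 48*x + 64
which factors as (x + 4)^3. The eigenvalues (with algebraic multiplicities) are λ = -4 with multiplicity 3.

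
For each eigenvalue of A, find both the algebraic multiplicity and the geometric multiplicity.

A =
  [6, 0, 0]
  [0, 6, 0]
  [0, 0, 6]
λ = 6: alg = 3, geom = 3

Step 1 — factor the characteristic polynomial to read off the algebraic multiplicities:
  χ_A(x) = (x - 6)^3

Step 2 — compute geometric multiplicities via the rank-nullity identity g(λ) = n − rank(A − λI):
  rank(A − (6)·I) = 0, so dim ker(A − (6)·I) = n − 0 = 3

Summary:
  λ = 6: algebraic multiplicity = 3, geometric multiplicity = 3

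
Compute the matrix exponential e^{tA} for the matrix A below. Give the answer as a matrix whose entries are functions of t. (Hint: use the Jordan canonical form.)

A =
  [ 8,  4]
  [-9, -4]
e^{tA} =
  [6*t*exp(2*t) + exp(2*t), 4*t*exp(2*t)]
  [-9*t*exp(2*t), -6*t*exp(2*t) + exp(2*t)]

Strategy: write A = P · J · P⁻¹ where J is a Jordan canonical form, so e^{tA} = P · e^{tJ} · P⁻¹, and e^{tJ} can be computed block-by-block.

A has Jordan form
J =
  [2, 1]
  [0, 2]
(up to reordering of blocks).

Per-block formulas:
  For a 2×2 Jordan block J_2(2): exp(t · J_2(2)) = e^(2t)·(I + t·N), where N is the 2×2 nilpotent shift.

After assembling e^{tJ} and conjugating by P, we get:

e^{tA} =
  [6*t*exp(2*t) + exp(2*t), 4*t*exp(2*t)]
  [-9*t*exp(2*t), -6*t*exp(2*t) + exp(2*t)]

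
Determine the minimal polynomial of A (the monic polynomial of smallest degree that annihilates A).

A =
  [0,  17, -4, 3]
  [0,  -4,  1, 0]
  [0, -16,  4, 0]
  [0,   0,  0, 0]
x^3

The characteristic polynomial is χ_A(x) = x^4, so the eigenvalues are known. The minimal polynomial is
  m_A(x) = Π_λ (x − λ)^{k_λ}
where k_λ is the size of the *largest* Jordan block for λ (equivalently, the smallest k with (A − λI)^k v = 0 for every generalised eigenvector v of λ).

  λ = 0: largest Jordan block has size 3, contributing (x − 0)^3

So m_A(x) = x^3 = x^3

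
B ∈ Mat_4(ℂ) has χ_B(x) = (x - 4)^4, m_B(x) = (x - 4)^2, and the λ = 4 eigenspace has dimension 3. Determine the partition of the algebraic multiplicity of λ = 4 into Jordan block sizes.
Block sizes for λ = 4: [2, 1, 1]

Step 1 — from the characteristic polynomial, algebraic multiplicity of λ = 4 is 4. From dim ker(B − (4)·I) = 3, there are exactly 3 Jordan blocks for λ = 4.
Step 2 — from the minimal polynomial, the factor (x − 4)^2 tells us the largest block for λ = 4 has size 2.
Step 3 — with total size 4, 3 blocks, and largest block 2, the block sizes (in nonincreasing order) are [2, 1, 1].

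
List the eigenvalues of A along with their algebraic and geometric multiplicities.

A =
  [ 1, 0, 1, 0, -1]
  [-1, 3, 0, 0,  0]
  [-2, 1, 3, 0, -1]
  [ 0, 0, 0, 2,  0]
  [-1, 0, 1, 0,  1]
λ = 2: alg = 5, geom = 3

Step 1 — factor the characteristic polynomial to read off the algebraic multiplicities:
  χ_A(x) = (x - 2)^5

Step 2 — compute geometric multiplicities via the rank-nullity identity g(λ) = n − rank(A − λI):
  rank(A − (2)·I) = 2, so dim ker(A − (2)·I) = n − 2 = 3

Summary:
  λ = 2: algebraic multiplicity = 5, geometric multiplicity = 3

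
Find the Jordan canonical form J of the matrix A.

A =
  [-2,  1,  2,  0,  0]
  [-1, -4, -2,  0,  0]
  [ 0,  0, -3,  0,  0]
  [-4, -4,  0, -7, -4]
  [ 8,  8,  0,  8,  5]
J_2(-3) ⊕ J_1(-3) ⊕ J_1(-3) ⊕ J_1(1)

The characteristic polynomial is
  det(x·I − A) = x^5 + 11*x^4 + 42*x^3 + 54*x^2 - 27*x - 81 = (x - 1)*(x + 3)^4

Eigenvalues and multiplicities (the geometric multiplicity of λ is n − rank(A − λI), which equals the number of Jordan blocks for λ):
  λ = -3: algebraic multiplicity = 4, geometric multiplicity = 3
  λ = 1: algebraic multiplicity = 1, geometric multiplicity = 1

Determining the block sizes for each eigenvalue:
  λ = -3: 3 blocks summing to 4 forces exactly one block of size 2 and the rest size 1 → block sizes [2, 1, 1]
  λ = 1: one block (gm = 1), so the single block has size am = 1 → block sizes [1]

Assembling the blocks gives a Jordan form
J =
  [-3,  1,  0,  0, 0]
  [ 0, -3,  0,  0, 0]
  [ 0,  0, -3,  0, 0]
  [ 0,  0,  0, -3, 0]
  [ 0,  0,  0,  0, 1]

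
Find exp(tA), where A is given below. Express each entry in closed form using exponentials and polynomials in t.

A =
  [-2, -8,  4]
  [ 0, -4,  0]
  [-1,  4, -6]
e^{tA} =
  [2*t*exp(-4*t) + exp(-4*t), -8*t*exp(-4*t), 4*t*exp(-4*t)]
  [0, exp(-4*t), 0]
  [-t*exp(-4*t), 4*t*exp(-4*t), -2*t*exp(-4*t) + exp(-4*t)]

Strategy: write A = P · J · P⁻¹ where J is a Jordan canonical form, so e^{tA} = P · e^{tJ} · P⁻¹, and e^{tJ} can be computed block-by-block.

A has Jordan form
J =
  [-4,  1,  0]
  [ 0, -4,  0]
  [ 0,  0, -4]
(up to reordering of blocks).

Per-block formulas:
  For a 1×1 block at λ = -4: exp(t · [-4]) = [e^(-4t)].
  For a 2×2 Jordan block J_2(-4): exp(t · J_2(-4)) = e^(-4t)·(I + t·N), where N is the 2×2 nilpotent shift.

After assembling e^{tJ} and conjugating by P, we get:

e^{tA} =
  [2*t*exp(-4*t) + exp(-4*t), -8*t*exp(-4*t), 4*t*exp(-4*t)]
  [0, exp(-4*t), 0]
  [-t*exp(-4*t), 4*t*exp(-4*t), -2*t*exp(-4*t) + exp(-4*t)]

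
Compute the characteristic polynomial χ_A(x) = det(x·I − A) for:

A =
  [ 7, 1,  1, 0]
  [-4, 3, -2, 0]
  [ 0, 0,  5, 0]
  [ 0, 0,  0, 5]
x^4 - 20*x^3 + 150*x^2 - 500*x + 625

Expanding det(x·I − A) (e.g. by cofactor expansion or by noting that A is similar to its Jordan form J, which has the same characteristic polynomial as A) gives
  χ_A(x) = x^4 - 20*x^3 + 150*x^2 - 500*x + 625
which factors as (x - 5)^4. The eigenvalues (with algebraic multiplicities) are λ = 5 with multiplicity 4.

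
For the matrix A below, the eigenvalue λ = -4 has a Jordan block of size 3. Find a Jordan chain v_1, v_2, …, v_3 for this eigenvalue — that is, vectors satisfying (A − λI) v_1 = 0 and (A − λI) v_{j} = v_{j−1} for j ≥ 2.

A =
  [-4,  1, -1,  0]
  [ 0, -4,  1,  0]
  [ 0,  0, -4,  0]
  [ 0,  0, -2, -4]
A Jordan chain for λ = -4 of length 3:
v_1 = (1, 0, 0, 0)ᵀ
v_2 = (-1, 1, 0, -2)ᵀ
v_3 = (0, 0, 1, 0)ᵀ

Let N = A − (-4)·I. We want v_3 with N^3 v_3 = 0 but N^2 v_3 ≠ 0; then v_{j-1} := N · v_j for j = 3, …, 2.

Pick v_3 = (0, 0, 1, 0)ᵀ.
Then v_2 = N · v_3 = (-1, 1, 0, -2)ᵀ.
Then v_1 = N · v_2 = (1, 0, 0, 0)ᵀ.

Sanity check: (A − (-4)·I) v_1 = (0, 0, 0, 0)ᵀ = 0. ✓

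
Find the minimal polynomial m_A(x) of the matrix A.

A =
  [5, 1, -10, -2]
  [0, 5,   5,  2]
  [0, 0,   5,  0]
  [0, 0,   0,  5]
x^3 - 15*x^2 + 75*x - 125

The characteristic polynomial is χ_A(x) = (x - 5)^4, so the eigenvalues are known. The minimal polynomial is
  m_A(x) = Π_λ (x − λ)^{k_λ}
where k_λ is the size of the *largest* Jordan block for λ (equivalently, the smallest k with (A − λI)^k v = 0 for every generalised eigenvector v of λ).

  λ = 5: largest Jordan block has size 3, contributing (x − 5)^3

So m_A(x) = (x - 5)^3 = x^3 - 15*x^2 + 75*x - 125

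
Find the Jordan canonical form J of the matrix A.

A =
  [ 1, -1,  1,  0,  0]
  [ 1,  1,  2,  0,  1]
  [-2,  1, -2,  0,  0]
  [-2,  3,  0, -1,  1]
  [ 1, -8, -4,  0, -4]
J_3(-1) ⊕ J_2(-1)

The characteristic polynomial is
  det(x·I − A) = x^5 + 5*x^4 + 10*x^3 + 10*x^2 + 5*x + 1 = (x + 1)^5

Eigenvalues and multiplicities (the geometric multiplicity of λ is n − rank(A − λI), which equals the number of Jordan blocks for λ):
  λ = -1: algebraic multiplicity = 5, geometric multiplicity = 2

Determining the block sizes for each eigenvalue:
  λ = -1: with am = 5 and gm = 2, the partition is not yet determined (e.g. several partitions of 5 into 2 parts exist). Let N = A − (-1)·I. Computing rank(N^1) = 3, rank(N^2) = 1, rank(N^3) = 0; the number of blocks of size ≥ j is rank(N^{j−1}) − rank(N^j), giving [2, 2, 1]. So we have 1 block(s) of size 3, 1 block(s) of size 2 → block sizes [3, 2]

Assembling the blocks gives a Jordan form
J =
  [-1,  1,  0,  0,  0]
  [ 0, -1,  1,  0,  0]
  [ 0,  0, -1,  0,  0]
  [ 0,  0,  0, -1,  1]
  [ 0,  0,  0,  0, -1]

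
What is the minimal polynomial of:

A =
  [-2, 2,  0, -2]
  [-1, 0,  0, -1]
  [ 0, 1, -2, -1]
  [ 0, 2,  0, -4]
x^3 + 6*x^2 + 12*x + 8

The characteristic polynomial is χ_A(x) = (x + 2)^4, so the eigenvalues are known. The minimal polynomial is
  m_A(x) = Π_λ (x − λ)^{k_λ}
where k_λ is the size of the *largest* Jordan block for λ (equivalently, the smallest k with (A − λI)^k v = 0 for every generalised eigenvector v of λ).

  λ = -2: largest Jordan block has size 3, contributing (x + 2)^3

So m_A(x) = (x + 2)^3 = x^3 + 6*x^2 + 12*x + 8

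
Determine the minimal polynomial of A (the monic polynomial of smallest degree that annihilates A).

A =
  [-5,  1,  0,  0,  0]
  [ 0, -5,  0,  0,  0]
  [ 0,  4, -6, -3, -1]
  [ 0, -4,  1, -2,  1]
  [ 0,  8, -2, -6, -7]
x^2 + 10*x + 25

The characteristic polynomial is χ_A(x) = (x + 5)^5, so the eigenvalues are known. The minimal polynomial is
  m_A(x) = Π_λ (x − λ)^{k_λ}
where k_λ is the size of the *largest* Jordan block for λ (equivalently, the smallest k with (A − λI)^k v = 0 for every generalised eigenvector v of λ).

  λ = -5: largest Jordan block has size 2, contributing (x + 5)^2

So m_A(x) = (x + 5)^2 = x^2 + 10*x + 25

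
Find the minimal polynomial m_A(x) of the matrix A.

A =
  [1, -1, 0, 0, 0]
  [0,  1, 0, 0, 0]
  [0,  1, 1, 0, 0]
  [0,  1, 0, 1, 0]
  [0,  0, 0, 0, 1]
x^2 - 2*x + 1

The characteristic polynomial is χ_A(x) = (x - 1)^5, so the eigenvalues are known. The minimal polynomial is
  m_A(x) = Π_λ (x − λ)^{k_λ}
where k_λ is the size of the *largest* Jordan block for λ (equivalently, the smallest k with (A − λI)^k v = 0 for every generalised eigenvector v of λ).

  λ = 1: largest Jordan block has size 2, contributing (x − 1)^2

So m_A(x) = (x - 1)^2 = x^2 - 2*x + 1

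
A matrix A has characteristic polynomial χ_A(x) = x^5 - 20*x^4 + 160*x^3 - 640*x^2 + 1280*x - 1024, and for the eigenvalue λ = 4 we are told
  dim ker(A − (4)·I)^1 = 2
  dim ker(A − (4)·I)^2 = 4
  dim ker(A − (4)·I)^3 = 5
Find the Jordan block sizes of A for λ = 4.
Block sizes for λ = 4: [3, 2]

From the dimensions of kernels of powers, the number of Jordan blocks of size at least j is d_j − d_{j−1} where d_j = dim ker(N^j) (with d_0 = 0). Computing the differences gives [2, 2, 1].
The number of blocks of size exactly k is (#blocks of size ≥ k) − (#blocks of size ≥ k + 1), so the partition is: 1 block(s) of size 2, 1 block(s) of size 3.
In nonincreasing order the block sizes are [3, 2].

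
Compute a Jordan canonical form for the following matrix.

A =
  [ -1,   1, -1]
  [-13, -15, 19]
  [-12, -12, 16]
J_2(-2) ⊕ J_1(4)

The characteristic polynomial is
  det(x·I − A) = x^3 - 12*x - 16 = (x - 4)*(x + 2)^2

Eigenvalues and multiplicities (the geometric multiplicity of λ is n − rank(A − λI), which equals the number of Jordan blocks for λ):
  λ = -2: algebraic multiplicity = 2, geometric multiplicity = 1
  λ = 4: algebraic multiplicity = 1, geometric multiplicity = 1

Determining the block sizes for each eigenvalue:
  λ = -2: one block (gm = 1), so the single block has size am = 2 → block sizes [2]
  λ = 4: one block (gm = 1), so the single block has size am = 1 → block sizes [1]

Assembling the blocks gives a Jordan form
J =
  [-2,  1, 0]
  [ 0, -2, 0]
  [ 0,  0, 4]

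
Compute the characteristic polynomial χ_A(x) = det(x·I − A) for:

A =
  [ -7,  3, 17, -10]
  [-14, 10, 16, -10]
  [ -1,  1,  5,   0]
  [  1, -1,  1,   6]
x^4 - 14*x^3 + 36*x^2 + 216*x - 864

Expanding det(x·I − A) (e.g. by cofactor expansion or by noting that A is similar to its Jordan form J, which has the same characteristic polynomial as A) gives
  χ_A(x) = x^4 - 14*x^3 + 36*x^2 + 216*x - 864
which factors as (x - 6)^3*(x + 4). The eigenvalues (with algebraic multiplicities) are λ = -4 with multiplicity 1, λ = 6 with multiplicity 3.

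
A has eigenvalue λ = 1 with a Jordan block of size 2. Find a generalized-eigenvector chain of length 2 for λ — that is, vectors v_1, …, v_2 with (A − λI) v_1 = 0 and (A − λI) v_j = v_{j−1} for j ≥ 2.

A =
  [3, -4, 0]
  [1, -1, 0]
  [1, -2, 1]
A Jordan chain for λ = 1 of length 2:
v_1 = (2, 1, 1)ᵀ
v_2 = (1, 0, 0)ᵀ

Let N = A − (1)·I. We want v_2 with N^2 v_2 = 0 but N^1 v_2 ≠ 0; then v_{j-1} := N · v_j for j = 2, …, 2.

Pick v_2 = (1, 0, 0)ᵀ.
Then v_1 = N · v_2 = (2, 1, 1)ᵀ.

Sanity check: (A − (1)·I) v_1 = (0, 0, 0)ᵀ = 0. ✓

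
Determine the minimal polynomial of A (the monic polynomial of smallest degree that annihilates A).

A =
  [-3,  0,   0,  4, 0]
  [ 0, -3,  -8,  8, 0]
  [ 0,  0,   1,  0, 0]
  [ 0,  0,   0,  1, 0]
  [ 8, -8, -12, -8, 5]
x^3 - 3*x^2 - 13*x + 15

The characteristic polynomial is χ_A(x) = (x - 5)*(x - 1)^2*(x + 3)^2, so the eigenvalues are known. The minimal polynomial is
  m_A(x) = Π_λ (x − λ)^{k_λ}
where k_λ is the size of the *largest* Jordan block for λ (equivalently, the smallest k with (A − λI)^k v = 0 for every generalised eigenvector v of λ).

  λ = -3: largest Jordan block has size 1, contributing (x + 3)
  λ = 1: largest Jordan block has size 1, contributing (x − 1)
  λ = 5: largest Jordan block has size 1, contributing (x − 5)

So m_A(x) = (x - 5)*(x - 1)*(x + 3) = x^3 - 3*x^2 - 13*x + 15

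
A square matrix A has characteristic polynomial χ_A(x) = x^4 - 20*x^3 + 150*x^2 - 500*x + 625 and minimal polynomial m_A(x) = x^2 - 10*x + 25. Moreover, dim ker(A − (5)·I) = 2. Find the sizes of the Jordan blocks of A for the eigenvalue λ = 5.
Block sizes for λ = 5: [2, 2]

Step 1 — from the characteristic polynomial, algebraic multiplicity of λ = 5 is 4. From dim ker(A − (5)·I) = 2, there are exactly 2 Jordan blocks for λ = 5.
Step 2 — from the minimal polynomial, the factor (x − 5)^2 tells us the largest block for λ = 5 has size 2.
Step 3 — with total size 4, 2 blocks, and largest block 2, the block sizes (in nonincreasing order) are [2, 2].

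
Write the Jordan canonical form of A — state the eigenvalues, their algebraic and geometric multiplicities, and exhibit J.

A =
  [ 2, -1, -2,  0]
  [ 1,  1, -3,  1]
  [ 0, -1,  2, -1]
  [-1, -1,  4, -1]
J_3(1) ⊕ J_1(1)

The characteristic polynomial is
  det(x·I − A) = x^4 - 4*x^3 + 6*x^2 - 4*x + 1 = (x - 1)^4

Eigenvalues and multiplicities (the geometric multiplicity of λ is n − rank(A − λI), which equals the number of Jordan blocks for λ):
  λ = 1: algebraic multiplicity = 4, geometric multiplicity = 2

Determining the block sizes for each eigenvalue:
  λ = 1: with am = 4 and gm = 2, the partition is not yet determined (e.g. several partitions of 4 into 2 parts exist). Let N = A − (1)·I. Computing rank(N^1) = 2, rank(N^2) = 1, rank(N^3) = 0; the number of blocks of size ≥ j is rank(N^{j−1}) − rank(N^j), giving [2, 1, 1]. So we have 1 block(s) of size 3, 1 block(s) of size 1 → block sizes [3, 1]

Assembling the blocks gives a Jordan form
J =
  [1, 1, 0, 0]
  [0, 1, 1, 0]
  [0, 0, 1, 0]
  [0, 0, 0, 1]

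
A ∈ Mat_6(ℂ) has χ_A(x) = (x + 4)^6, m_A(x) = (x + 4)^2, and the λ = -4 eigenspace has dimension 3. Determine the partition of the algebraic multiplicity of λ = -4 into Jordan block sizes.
Block sizes for λ = -4: [2, 2, 2]

Step 1 — from the characteristic polynomial, algebraic multiplicity of λ = -4 is 6. From dim ker(A − (-4)·I) = 3, there are exactly 3 Jordan blocks for λ = -4.
Step 2 — from the minimal polynomial, the factor (x + 4)^2 tells us the largest block for λ = -4 has size 2.
Step 3 — with total size 6, 3 blocks, and largest block 2, the block sizes (in nonincreasing order) are [2, 2, 2].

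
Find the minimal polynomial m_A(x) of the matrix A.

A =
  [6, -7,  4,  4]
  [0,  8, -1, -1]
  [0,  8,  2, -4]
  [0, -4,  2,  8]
x^3 - 18*x^2 + 108*x - 216

The characteristic polynomial is χ_A(x) = (x - 6)^4, so the eigenvalues are known. The minimal polynomial is
  m_A(x) = Π_λ (x − λ)^{k_λ}
where k_λ is the size of the *largest* Jordan block for λ (equivalently, the smallest k with (A − λI)^k v = 0 for every generalised eigenvector v of λ).

  λ = 6: largest Jordan block has size 3, contributing (x − 6)^3

So m_A(x) = (x - 6)^3 = x^3 - 18*x^2 + 108*x - 216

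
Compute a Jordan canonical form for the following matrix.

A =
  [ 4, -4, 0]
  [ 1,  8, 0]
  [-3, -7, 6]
J_3(6)

The characteristic polynomial is
  det(x·I − A) = x^3 - 18*x^2 + 108*x - 216 = (x - 6)^3

Eigenvalues and multiplicities (the geometric multiplicity of λ is n − rank(A − λI), which equals the number of Jordan blocks for λ):
  λ = 6: algebraic multiplicity = 3, geometric multiplicity = 1

Determining the block sizes for each eigenvalue:
  λ = 6: one block (gm = 1), so the single block has size am = 3 → block sizes [3]

Assembling the blocks gives a Jordan form
J =
  [6, 1, 0]
  [0, 6, 1]
  [0, 0, 6]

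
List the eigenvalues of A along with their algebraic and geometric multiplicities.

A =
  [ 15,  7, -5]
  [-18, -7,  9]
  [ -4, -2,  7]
λ = 5: alg = 3, geom = 1

Step 1 — factor the characteristic polynomial to read off the algebraic multiplicities:
  χ_A(x) = (x - 5)^3

Step 2 — compute geometric multiplicities via the rank-nullity identity g(λ) = n − rank(A − λI):
  rank(A − (5)·I) = 2, so dim ker(A − (5)·I) = n − 2 = 1

Summary:
  λ = 5: algebraic multiplicity = 3, geometric multiplicity = 1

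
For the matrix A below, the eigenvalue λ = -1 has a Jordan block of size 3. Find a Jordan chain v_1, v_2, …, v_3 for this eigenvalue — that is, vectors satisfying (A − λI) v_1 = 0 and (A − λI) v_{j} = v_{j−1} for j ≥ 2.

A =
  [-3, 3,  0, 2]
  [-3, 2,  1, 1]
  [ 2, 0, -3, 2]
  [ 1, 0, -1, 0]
A Jordan chain for λ = -1 of length 3:
v_1 = (-3, 0, -6, -3)ᵀ
v_2 = (-2, -3, 2, 1)ᵀ
v_3 = (1, 0, 0, 0)ᵀ

Let N = A − (-1)·I. We want v_3 with N^3 v_3 = 0 but N^2 v_3 ≠ 0; then v_{j-1} := N · v_j for j = 3, …, 2.

Pick v_3 = (1, 0, 0, 0)ᵀ.
Then v_2 = N · v_3 = (-2, -3, 2, 1)ᵀ.
Then v_1 = N · v_2 = (-3, 0, -6, -3)ᵀ.

Sanity check: (A − (-1)·I) v_1 = (0, 0, 0, 0)ᵀ = 0. ✓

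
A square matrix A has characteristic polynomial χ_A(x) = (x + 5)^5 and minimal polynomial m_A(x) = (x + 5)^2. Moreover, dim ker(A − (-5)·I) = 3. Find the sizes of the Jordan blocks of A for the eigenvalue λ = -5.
Block sizes for λ = -5: [2, 2, 1]

Step 1 — from the characteristic polynomial, algebraic multiplicity of λ = -5 is 5. From dim ker(A − (-5)·I) = 3, there are exactly 3 Jordan blocks for λ = -5.
Step 2 — from the minimal polynomial, the factor (x + 5)^2 tells us the largest block for λ = -5 has size 2.
Step 3 — with total size 5, 3 blocks, and largest block 2, the block sizes (in nonincreasing order) are [2, 2, 1].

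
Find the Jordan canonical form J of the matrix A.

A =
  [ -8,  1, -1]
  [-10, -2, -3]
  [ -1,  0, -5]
J_3(-5)

The characteristic polynomial is
  det(x·I − A) = x^3 + 15*x^2 + 75*x + 125 = (x + 5)^3

Eigenvalues and multiplicities (the geometric multiplicity of λ is n − rank(A − λI), which equals the number of Jordan blocks for λ):
  λ = -5: algebraic multiplicity = 3, geometric multiplicity = 1

Determining the block sizes for each eigenvalue:
  λ = -5: one block (gm = 1), so the single block has size am = 3 → block sizes [3]

Assembling the blocks gives a Jordan form
J =
  [-5,  1,  0]
  [ 0, -5,  1]
  [ 0,  0, -5]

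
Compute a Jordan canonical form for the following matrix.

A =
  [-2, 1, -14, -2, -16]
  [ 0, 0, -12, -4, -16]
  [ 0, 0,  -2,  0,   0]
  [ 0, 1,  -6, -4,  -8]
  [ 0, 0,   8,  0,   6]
J_2(-2) ⊕ J_1(-2) ⊕ J_1(-2) ⊕ J_1(6)

The characteristic polynomial is
  det(x·I − A) = x^5 + 2*x^4 - 24*x^3 - 112*x^2 - 176*x - 96 = (x - 6)*(x + 2)^4

Eigenvalues and multiplicities (the geometric multiplicity of λ is n − rank(A − λI), which equals the number of Jordan blocks for λ):
  λ = -2: algebraic multiplicity = 4, geometric multiplicity = 3
  λ = 6: algebraic multiplicity = 1, geometric multiplicity = 1

Determining the block sizes for each eigenvalue:
  λ = -2: 3 blocks summing to 4 forces exactly one block of size 2 and the rest size 1 → block sizes [2, 1, 1]
  λ = 6: one block (gm = 1), so the single block has size am = 1 → block sizes [1]

Assembling the blocks gives a Jordan form
J =
  [-2,  1,  0,  0, 0]
  [ 0, -2,  0,  0, 0]
  [ 0,  0, -2,  0, 0]
  [ 0,  0,  0, -2, 0]
  [ 0,  0,  0,  0, 6]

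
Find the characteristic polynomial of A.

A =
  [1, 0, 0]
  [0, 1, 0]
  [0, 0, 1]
x^3 - 3*x^2 + 3*x - 1

Expanding det(x·I − A) (e.g. by cofactor expansion or by noting that A is similar to its Jordan form J, which has the same characteristic polynomial as A) gives
  χ_A(x) = x^3 - 3*x^2 + 3*x - 1
which factors as (x - 1)^3. The eigenvalues (with algebraic multiplicities) are λ = 1 with multiplicity 3.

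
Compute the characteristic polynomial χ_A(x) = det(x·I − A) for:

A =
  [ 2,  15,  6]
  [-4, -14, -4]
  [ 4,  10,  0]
x^3 + 12*x^2 + 48*x + 64

Expanding det(x·I − A) (e.g. by cofactor expansion or by noting that A is similar to its Jordan form J, which has the same characteristic polynomial as A) gives
  χ_A(x) = x^3 + 12*x^2 + 48*x + 64
which factors as (x + 4)^3. The eigenvalues (with algebraic multiplicities) are λ = -4 with multiplicity 3.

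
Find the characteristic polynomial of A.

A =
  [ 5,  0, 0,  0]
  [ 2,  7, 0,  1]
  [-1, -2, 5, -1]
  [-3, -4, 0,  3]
x^4 - 20*x^3 + 150*x^2 - 500*x + 625

Expanding det(x·I − A) (e.g. by cofactor expansion or by noting that A is similar to its Jordan form J, which has the same characteristic polynomial as A) gives
  χ_A(x) = x^4 - 20*x^3 + 150*x^2 - 500*x + 625
which factors as (x - 5)^4. The eigenvalues (with algebraic multiplicities) are λ = 5 with multiplicity 4.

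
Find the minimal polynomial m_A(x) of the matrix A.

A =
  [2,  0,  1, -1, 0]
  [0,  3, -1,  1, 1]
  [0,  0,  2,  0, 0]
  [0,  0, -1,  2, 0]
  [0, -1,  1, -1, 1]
x^3 - 6*x^2 + 12*x - 8

The characteristic polynomial is χ_A(x) = (x - 2)^5, so the eigenvalues are known. The minimal polynomial is
  m_A(x) = Π_λ (x − λ)^{k_λ}
where k_λ is the size of the *largest* Jordan block for λ (equivalently, the smallest k with (A − λI)^k v = 0 for every generalised eigenvector v of λ).

  λ = 2: largest Jordan block has size 3, contributing (x − 2)^3

So m_A(x) = (x - 2)^3 = x^3 - 6*x^2 + 12*x - 8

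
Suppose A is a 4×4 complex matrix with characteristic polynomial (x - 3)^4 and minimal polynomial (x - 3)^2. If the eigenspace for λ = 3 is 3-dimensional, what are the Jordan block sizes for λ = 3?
Block sizes for λ = 3: [2, 1, 1]

Step 1 — from the characteristic polynomial, algebraic multiplicity of λ = 3 is 4. From dim ker(A − (3)·I) = 3, there are exactly 3 Jordan blocks for λ = 3.
Step 2 — from the minimal polynomial, the factor (x − 3)^2 tells us the largest block for λ = 3 has size 2.
Step 3 — with total size 4, 3 blocks, and largest block 2, the block sizes (in nonincreasing order) are [2, 1, 1].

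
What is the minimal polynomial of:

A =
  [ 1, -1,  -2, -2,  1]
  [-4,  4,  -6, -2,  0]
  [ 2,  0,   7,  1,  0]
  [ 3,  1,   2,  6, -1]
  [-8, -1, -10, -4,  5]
x^4 - 19*x^3 + 135*x^2 - 425*x + 500

The characteristic polynomial is χ_A(x) = (x - 5)^3*(x - 4)^2, so the eigenvalues are known. The minimal polynomial is
  m_A(x) = Π_λ (x − λ)^{k_λ}
where k_λ is the size of the *largest* Jordan block for λ (equivalently, the smallest k with (A − λI)^k v = 0 for every generalised eigenvector v of λ).

  λ = 4: largest Jordan block has size 1, contributing (x − 4)
  λ = 5: largest Jordan block has size 3, contributing (x − 5)^3

So m_A(x) = (x - 5)^3*(x - 4) = x^4 - 19*x^3 + 135*x^2 - 425*x + 500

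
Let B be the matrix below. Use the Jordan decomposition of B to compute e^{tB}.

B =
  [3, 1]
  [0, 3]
e^{tB} =
  [exp(3*t), t*exp(3*t)]
  [0, exp(3*t)]

Strategy: write B = P · J · P⁻¹ where J is a Jordan canonical form, so e^{tB} = P · e^{tJ} · P⁻¹, and e^{tJ} can be computed block-by-block.

B has Jordan form
J =
  [3, 1]
  [0, 3]
(up to reordering of blocks).

Per-block formulas:
  For a 2×2 Jordan block J_2(3): exp(t · J_2(3)) = e^(3t)·(I + t·N), where N is the 2×2 nilpotent shift.

After assembling e^{tJ} and conjugating by P, we get:

e^{tB} =
  [exp(3*t), t*exp(3*t)]
  [0, exp(3*t)]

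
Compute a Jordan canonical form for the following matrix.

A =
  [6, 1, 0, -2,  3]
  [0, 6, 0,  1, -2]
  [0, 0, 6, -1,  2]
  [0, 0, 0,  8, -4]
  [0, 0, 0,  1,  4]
J_2(6) ⊕ J_2(6) ⊕ J_1(6)

The characteristic polynomial is
  det(x·I − A) = x^5 - 30*x^4 + 360*x^3 - 2160*x^2 + 6480*x - 7776 = (x - 6)^5

Eigenvalues and multiplicities (the geometric multiplicity of λ is n − rank(A − λI), which equals the number of Jordan blocks for λ):
  λ = 6: algebraic multiplicity = 5, geometric multiplicity = 3

Determining the block sizes for each eigenvalue:
  λ = 6: with am = 5 and gm = 3, the partition is not yet determined (e.g. several partitions of 5 into 3 parts exist). Let N = A − (6)·I. Computing rank(N^1) = 2, rank(N^2) = 0; the number of blocks of size ≥ j is rank(N^{j−1}) − rank(N^j), giving [3, 2]. So we have 2 block(s) of size 2, 1 block(s) of size 1 → block sizes [2, 2, 1]

Assembling the blocks gives a Jordan form
J =
  [6, 1, 0, 0, 0]
  [0, 6, 0, 0, 0]
  [0, 0, 6, 1, 0]
  [0, 0, 0, 6, 0]
  [0, 0, 0, 0, 6]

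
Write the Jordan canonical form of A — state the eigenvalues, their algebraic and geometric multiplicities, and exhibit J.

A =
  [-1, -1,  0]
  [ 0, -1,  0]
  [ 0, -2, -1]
J_2(-1) ⊕ J_1(-1)

The characteristic polynomial is
  det(x·I − A) = x^3 + 3*x^2 + 3*x + 1 = (x + 1)^3

Eigenvalues and multiplicities (the geometric multiplicity of λ is n − rank(A − λI), which equals the number of Jordan blocks for λ):
  λ = -1: algebraic multiplicity = 3, geometric multiplicity = 2

Determining the block sizes for each eigenvalue:
  λ = -1: 2 blocks summing to 3 forces exactly one block of size 2 and the rest size 1 → block sizes [2, 1]

Assembling the blocks gives a Jordan form
J =
  [-1,  1,  0]
  [ 0, -1,  0]
  [ 0,  0, -1]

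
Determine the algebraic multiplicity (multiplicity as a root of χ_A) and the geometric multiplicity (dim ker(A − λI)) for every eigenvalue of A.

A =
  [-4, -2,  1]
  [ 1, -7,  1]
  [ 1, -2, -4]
λ = -5: alg = 3, geom = 2

Step 1 — factor the characteristic polynomial to read off the algebraic multiplicities:
  χ_A(x) = (x + 5)^3

Step 2 — compute geometric multiplicities via the rank-nullity identity g(λ) = n − rank(A − λI):
  rank(A − (-5)·I) = 1, so dim ker(A − (-5)·I) = n − 1 = 2

Summary:
  λ = -5: algebraic multiplicity = 3, geometric multiplicity = 2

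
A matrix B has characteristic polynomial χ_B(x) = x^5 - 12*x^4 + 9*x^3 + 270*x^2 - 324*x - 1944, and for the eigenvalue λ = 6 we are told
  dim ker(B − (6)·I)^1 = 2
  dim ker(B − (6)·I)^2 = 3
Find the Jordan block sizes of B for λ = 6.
Block sizes for λ = 6: [2, 1]

From the dimensions of kernels of powers, the number of Jordan blocks of size at least j is d_j − d_{j−1} where d_j = dim ker(N^j) (with d_0 = 0). Computing the differences gives [2, 1].
The number of blocks of size exactly k is (#blocks of size ≥ k) − (#blocks of size ≥ k + 1), so the partition is: 1 block(s) of size 1, 1 block(s) of size 2.
In nonincreasing order the block sizes are [2, 1].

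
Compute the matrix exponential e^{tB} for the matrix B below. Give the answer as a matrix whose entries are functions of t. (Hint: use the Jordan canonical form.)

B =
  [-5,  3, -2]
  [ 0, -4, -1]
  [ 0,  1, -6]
e^{tB} =
  [exp(-5*t), t^2*exp(-5*t)/2 + 3*t*exp(-5*t), -t^2*exp(-5*t)/2 - 2*t*exp(-5*t)]
  [0, t*exp(-5*t) + exp(-5*t), -t*exp(-5*t)]
  [0, t*exp(-5*t), -t*exp(-5*t) + exp(-5*t)]

Strategy: write B = P · J · P⁻¹ where J is a Jordan canonical form, so e^{tB} = P · e^{tJ} · P⁻¹, and e^{tJ} can be computed block-by-block.

B has Jordan form
J =
  [-5,  1,  0]
  [ 0, -5,  1]
  [ 0,  0, -5]
(up to reordering of blocks).

Per-block formulas:
  For a 3×3 Jordan block J_3(-5): exp(t · J_3(-5)) = e^(-5t)·(I + t·N + (t^2/2)·N^2), where N is the 3×3 nilpotent shift.

After assembling e^{tJ} and conjugating by P, we get:

e^{tB} =
  [exp(-5*t), t^2*exp(-5*t)/2 + 3*t*exp(-5*t), -t^2*exp(-5*t)/2 - 2*t*exp(-5*t)]
  [0, t*exp(-5*t) + exp(-5*t), -t*exp(-5*t)]
  [0, t*exp(-5*t), -t*exp(-5*t) + exp(-5*t)]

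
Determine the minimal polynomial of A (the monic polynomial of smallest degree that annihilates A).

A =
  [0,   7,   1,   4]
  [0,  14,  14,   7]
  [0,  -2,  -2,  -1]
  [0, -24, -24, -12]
x^2

The characteristic polynomial is χ_A(x) = x^4, so the eigenvalues are known. The minimal polynomial is
  m_A(x) = Π_λ (x − λ)^{k_λ}
where k_λ is the size of the *largest* Jordan block for λ (equivalently, the smallest k with (A − λI)^k v = 0 for every generalised eigenvector v of λ).

  λ = 0: largest Jordan block has size 2, contributing (x − 0)^2

So m_A(x) = x^2 = x^2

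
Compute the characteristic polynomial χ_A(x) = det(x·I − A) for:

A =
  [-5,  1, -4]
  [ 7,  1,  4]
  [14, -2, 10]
x^3 - 6*x^2 + 12*x - 8

Expanding det(x·I − A) (e.g. by cofactor expansion or by noting that A is similar to its Jordan form J, which has the same characteristic polynomial as A) gives
  χ_A(x) = x^3 - 6*x^2 + 12*x - 8
which factors as (x - 2)^3. The eigenvalues (with algebraic multiplicities) are λ = 2 with multiplicity 3.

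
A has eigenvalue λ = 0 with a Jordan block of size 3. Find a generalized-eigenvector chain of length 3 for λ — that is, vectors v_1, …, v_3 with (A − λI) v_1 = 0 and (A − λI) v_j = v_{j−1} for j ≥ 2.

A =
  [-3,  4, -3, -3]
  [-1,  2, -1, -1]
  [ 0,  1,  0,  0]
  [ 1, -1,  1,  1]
A Jordan chain for λ = 0 of length 3:
v_1 = (2, 0, -1, -1)ᵀ
v_2 = (-3, -1, 0, 1)ᵀ
v_3 = (1, 0, 0, 0)ᵀ

Let N = A − (0)·I. We want v_3 with N^3 v_3 = 0 but N^2 v_3 ≠ 0; then v_{j-1} := N · v_j for j = 3, …, 2.

Pick v_3 = (1, 0, 0, 0)ᵀ.
Then v_2 = N · v_3 = (-3, -1, 0, 1)ᵀ.
Then v_1 = N · v_2 = (2, 0, -1, -1)ᵀ.

Sanity check: (A − (0)·I) v_1 = (0, 0, 0, 0)ᵀ = 0. ✓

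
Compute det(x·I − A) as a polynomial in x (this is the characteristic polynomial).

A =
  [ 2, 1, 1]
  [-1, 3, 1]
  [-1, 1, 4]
x^3 - 9*x^2 + 27*x - 27

Expanding det(x·I − A) (e.g. by cofactor expansion or by noting that A is similar to its Jordan form J, which has the same characteristic polynomial as A) gives
  χ_A(x) = x^3 - 9*x^2 + 27*x - 27
which factors as (x - 3)^3. The eigenvalues (with algebraic multiplicities) are λ = 3 with multiplicity 3.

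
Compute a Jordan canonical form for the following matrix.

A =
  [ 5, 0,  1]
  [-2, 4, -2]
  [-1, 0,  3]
J_2(4) ⊕ J_1(4)

The characteristic polynomial is
  det(x·I − A) = x^3 - 12*x^2 + 48*x - 64 = (x - 4)^3

Eigenvalues and multiplicities (the geometric multiplicity of λ is n − rank(A − λI), which equals the number of Jordan blocks for λ):
  λ = 4: algebraic multiplicity = 3, geometric multiplicity = 2

Determining the block sizes for each eigenvalue:
  λ = 4: 2 blocks summing to 3 forces exactly one block of size 2 and the rest size 1 → block sizes [2, 1]

Assembling the blocks gives a Jordan form
J =
  [4, 1, 0]
  [0, 4, 0]
  [0, 0, 4]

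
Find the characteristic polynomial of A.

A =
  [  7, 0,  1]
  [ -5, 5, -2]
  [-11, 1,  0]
x^3 - 12*x^2 + 48*x - 64

Expanding det(x·I − A) (e.g. by cofactor expansion or by noting that A is similar to its Jordan form J, which has the same characteristic polynomial as A) gives
  χ_A(x) = x^3 - 12*x^2 + 48*x - 64
which factors as (x - 4)^3. The eigenvalues (with algebraic multiplicities) are λ = 4 with multiplicity 3.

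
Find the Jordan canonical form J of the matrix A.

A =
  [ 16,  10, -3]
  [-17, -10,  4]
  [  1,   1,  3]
J_3(3)

The characteristic polynomial is
  det(x·I − A) = x^3 - 9*x^2 + 27*x - 27 = (x - 3)^3

Eigenvalues and multiplicities (the geometric multiplicity of λ is n − rank(A − λI), which equals the number of Jordan blocks for λ):
  λ = 3: algebraic multiplicity = 3, geometric multiplicity = 1

Determining the block sizes for each eigenvalue:
  λ = 3: one block (gm = 1), so the single block has size am = 3 → block sizes [3]

Assembling the blocks gives a Jordan form
J =
  [3, 1, 0]
  [0, 3, 1]
  [0, 0, 3]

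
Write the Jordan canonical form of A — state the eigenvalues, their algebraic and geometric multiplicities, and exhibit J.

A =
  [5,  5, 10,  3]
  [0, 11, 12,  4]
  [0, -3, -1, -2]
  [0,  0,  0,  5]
J_2(5) ⊕ J_2(5)

The characteristic polynomial is
  det(x·I − A) = x^4 - 20*x^3 + 150*x^2 - 500*x + 625 = (x - 5)^4

Eigenvalues and multiplicities (the geometric multiplicity of λ is n − rank(A − λI), which equals the number of Jordan blocks for λ):
  λ = 5: algebraic multiplicity = 4, geometric multiplicity = 2

Determining the block sizes for each eigenvalue:
  λ = 5: with am = 4 and gm = 2, the partition is not yet determined (e.g. several partitions of 4 into 2 parts exist). Let N = A − (5)·I. Computing rank(N^1) = 2, rank(N^2) = 0; the number of blocks of size ≥ j is rank(N^{j−1}) − rank(N^j), giving [2, 2]. So we have 2 block(s) of size 2 → block sizes [2, 2]

Assembling the blocks gives a Jordan form
J =
  [5, 1, 0, 0]
  [0, 5, 0, 0]
  [0, 0, 5, 1]
  [0, 0, 0, 5]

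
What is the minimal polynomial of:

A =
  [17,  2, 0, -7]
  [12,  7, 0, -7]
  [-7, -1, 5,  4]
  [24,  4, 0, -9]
x^2 - 10*x + 25

The characteristic polynomial is χ_A(x) = (x - 5)^4, so the eigenvalues are known. The minimal polynomial is
  m_A(x) = Π_λ (x − λ)^{k_λ}
where k_λ is the size of the *largest* Jordan block for λ (equivalently, the smallest k with (A − λI)^k v = 0 for every generalised eigenvector v of λ).

  λ = 5: largest Jordan block has size 2, contributing (x − 5)^2

So m_A(x) = (x - 5)^2 = x^2 - 10*x + 25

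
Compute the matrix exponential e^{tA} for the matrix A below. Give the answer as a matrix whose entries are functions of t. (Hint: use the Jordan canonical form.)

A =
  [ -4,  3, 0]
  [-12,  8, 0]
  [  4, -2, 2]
e^{tA} =
  [-6*t*exp(2*t) + exp(2*t), 3*t*exp(2*t), 0]
  [-12*t*exp(2*t), 6*t*exp(2*t) + exp(2*t), 0]
  [4*t*exp(2*t), -2*t*exp(2*t), exp(2*t)]

Strategy: write A = P · J · P⁻¹ where J is a Jordan canonical form, so e^{tA} = P · e^{tJ} · P⁻¹, and e^{tJ} can be computed block-by-block.

A has Jordan form
J =
  [2, 1, 0]
  [0, 2, 0]
  [0, 0, 2]
(up to reordering of blocks).

Per-block formulas:
  For a 1×1 block at λ = 2: exp(t · [2]) = [e^(2t)].
  For a 2×2 Jordan block J_2(2): exp(t · J_2(2)) = e^(2t)·(I + t·N), where N is the 2×2 nilpotent shift.

After assembling e^{tJ} and conjugating by P, we get:

e^{tA} =
  [-6*t*exp(2*t) + exp(2*t), 3*t*exp(2*t), 0]
  [-12*t*exp(2*t), 6*t*exp(2*t) + exp(2*t), 0]
  [4*t*exp(2*t), -2*t*exp(2*t), exp(2*t)]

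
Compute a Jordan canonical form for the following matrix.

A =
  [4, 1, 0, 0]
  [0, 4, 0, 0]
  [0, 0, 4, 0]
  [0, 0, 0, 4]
J_2(4) ⊕ J_1(4) ⊕ J_1(4)

The characteristic polynomial is
  det(x·I − A) = x^4 - 16*x^3 + 96*x^2 - 256*x + 256 = (x - 4)^4

Eigenvalues and multiplicities (the geometric multiplicity of λ is n − rank(A − λI), which equals the number of Jordan blocks for λ):
  λ = 4: algebraic multiplicity = 4, geometric multiplicity = 3

Determining the block sizes for each eigenvalue:
  λ = 4: 3 blocks summing to 4 forces exactly one block of size 2 and the rest size 1 → block sizes [2, 1, 1]

Assembling the blocks gives a Jordan form
J =
  [4, 1, 0, 0]
  [0, 4, 0, 0]
  [0, 0, 4, 0]
  [0, 0, 0, 4]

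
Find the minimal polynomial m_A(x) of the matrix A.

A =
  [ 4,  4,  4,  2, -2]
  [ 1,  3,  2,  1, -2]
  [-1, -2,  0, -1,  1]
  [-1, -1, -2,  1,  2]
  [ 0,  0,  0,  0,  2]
x^3 - 6*x^2 + 12*x - 8

The characteristic polynomial is χ_A(x) = (x - 2)^5, so the eigenvalues are known. The minimal polynomial is
  m_A(x) = Π_λ (x − λ)^{k_λ}
where k_λ is the size of the *largest* Jordan block for λ (equivalently, the smallest k with (A − λI)^k v = 0 for every generalised eigenvector v of λ).

  λ = 2: largest Jordan block has size 3, contributing (x − 2)^3

So m_A(x) = (x - 2)^3 = x^3 - 6*x^2 + 12*x - 8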